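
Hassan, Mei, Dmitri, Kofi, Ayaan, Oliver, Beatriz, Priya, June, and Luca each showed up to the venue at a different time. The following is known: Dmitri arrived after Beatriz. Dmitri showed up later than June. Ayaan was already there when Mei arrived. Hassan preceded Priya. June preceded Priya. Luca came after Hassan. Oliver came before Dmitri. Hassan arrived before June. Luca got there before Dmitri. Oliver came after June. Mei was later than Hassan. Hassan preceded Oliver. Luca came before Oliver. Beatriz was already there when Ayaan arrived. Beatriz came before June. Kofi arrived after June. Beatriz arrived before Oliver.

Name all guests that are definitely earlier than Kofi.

Directly stated before Kofi: June.
Beatriz reaches Kofi via Beatriz → June → Kofi.
Hassan reaches Kofi via Hassan → June → Kofi.

Beatriz, Hassan, June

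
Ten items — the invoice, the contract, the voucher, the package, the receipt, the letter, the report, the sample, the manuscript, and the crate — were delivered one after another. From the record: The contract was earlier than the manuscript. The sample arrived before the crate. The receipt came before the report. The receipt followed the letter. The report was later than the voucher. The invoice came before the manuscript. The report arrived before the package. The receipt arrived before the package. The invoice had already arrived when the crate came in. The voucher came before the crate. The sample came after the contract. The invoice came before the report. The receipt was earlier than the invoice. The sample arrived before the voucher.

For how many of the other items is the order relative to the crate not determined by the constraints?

3

Forced before the crate: the contract, the invoice, the letter, the receipt, the sample, and the voucher.
That leaves the manuscript, the package, and the report with no forced order relative to the crate — 3.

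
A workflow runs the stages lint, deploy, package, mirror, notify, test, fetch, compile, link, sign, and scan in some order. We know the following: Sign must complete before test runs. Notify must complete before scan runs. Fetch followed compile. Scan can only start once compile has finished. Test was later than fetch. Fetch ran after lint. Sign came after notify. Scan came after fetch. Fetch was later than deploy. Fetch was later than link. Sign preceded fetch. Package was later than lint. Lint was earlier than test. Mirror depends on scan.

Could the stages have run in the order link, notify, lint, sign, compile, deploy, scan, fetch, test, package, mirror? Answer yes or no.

The constraints require fetch before scan, but in the proposed sequence scan appears ahead of fetch. That one violation is enough.

no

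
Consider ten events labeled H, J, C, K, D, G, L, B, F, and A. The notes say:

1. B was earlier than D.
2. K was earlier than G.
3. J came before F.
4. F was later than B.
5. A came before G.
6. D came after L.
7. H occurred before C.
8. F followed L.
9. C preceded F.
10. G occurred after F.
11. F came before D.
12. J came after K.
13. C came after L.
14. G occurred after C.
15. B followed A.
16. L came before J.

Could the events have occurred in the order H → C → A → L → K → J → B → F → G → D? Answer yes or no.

The constraints require L before C, but in the proposed sequence C appears ahead of L. That one violation is enough.

no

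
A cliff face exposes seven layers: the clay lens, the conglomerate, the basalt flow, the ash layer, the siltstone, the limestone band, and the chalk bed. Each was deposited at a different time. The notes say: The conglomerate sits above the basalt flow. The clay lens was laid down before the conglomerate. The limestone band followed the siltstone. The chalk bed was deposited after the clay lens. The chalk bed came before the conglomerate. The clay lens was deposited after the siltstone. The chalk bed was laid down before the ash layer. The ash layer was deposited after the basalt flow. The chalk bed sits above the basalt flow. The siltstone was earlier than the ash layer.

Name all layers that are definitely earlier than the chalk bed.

the basalt flow, the clay lens, the siltstone

Directly stated before the chalk bed: the basalt flow and the clay lens.
The siltstone reaches the chalk bed via the siltstone → the clay lens → the chalk bed.
No chain forces the ash layer (or any of the others) ahead of the chalk bed.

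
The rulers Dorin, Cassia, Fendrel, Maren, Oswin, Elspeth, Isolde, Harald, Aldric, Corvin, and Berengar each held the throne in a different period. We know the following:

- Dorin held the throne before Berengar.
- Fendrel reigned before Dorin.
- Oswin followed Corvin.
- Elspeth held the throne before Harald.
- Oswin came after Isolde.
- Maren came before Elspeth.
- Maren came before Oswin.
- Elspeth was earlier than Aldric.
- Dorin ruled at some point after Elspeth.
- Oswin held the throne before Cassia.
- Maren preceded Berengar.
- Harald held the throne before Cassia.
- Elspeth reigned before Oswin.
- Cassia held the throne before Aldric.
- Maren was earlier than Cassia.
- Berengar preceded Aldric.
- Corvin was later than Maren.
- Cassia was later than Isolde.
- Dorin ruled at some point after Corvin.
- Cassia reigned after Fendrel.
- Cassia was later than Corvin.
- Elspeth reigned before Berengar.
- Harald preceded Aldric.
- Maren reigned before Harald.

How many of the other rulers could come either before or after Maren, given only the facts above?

2

Forced after Maren: Aldric, Berengar, Cassia, Corvin, Dorin, Elspeth, Harald, and Oswin.
That leaves Fendrel and Isolde with no forced order relative to Maren — 2.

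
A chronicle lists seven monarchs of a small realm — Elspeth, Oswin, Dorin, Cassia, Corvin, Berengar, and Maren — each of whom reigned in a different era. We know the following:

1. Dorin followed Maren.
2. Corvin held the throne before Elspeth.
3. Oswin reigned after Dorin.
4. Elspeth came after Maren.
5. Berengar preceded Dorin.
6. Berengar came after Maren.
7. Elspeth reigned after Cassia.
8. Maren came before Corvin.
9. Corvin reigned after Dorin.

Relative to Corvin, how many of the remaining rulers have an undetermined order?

2

Forced before Corvin: Berengar, Dorin, and Maren; forced after Corvin: Elspeth.
That leaves Cassia and Oswin with no forced order relative to Corvin — 2.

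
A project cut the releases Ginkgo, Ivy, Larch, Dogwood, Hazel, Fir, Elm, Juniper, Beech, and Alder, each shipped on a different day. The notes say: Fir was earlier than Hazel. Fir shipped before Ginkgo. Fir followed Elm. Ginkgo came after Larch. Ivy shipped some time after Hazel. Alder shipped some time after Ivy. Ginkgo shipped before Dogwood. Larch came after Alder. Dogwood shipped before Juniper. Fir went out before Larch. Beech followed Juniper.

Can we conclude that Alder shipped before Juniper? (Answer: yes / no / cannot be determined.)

Chain the constraints: Alder → Larch → Ginkgo → Dogwood → Juniper. Each link is directly stated, so Alder comes before Juniper.

yes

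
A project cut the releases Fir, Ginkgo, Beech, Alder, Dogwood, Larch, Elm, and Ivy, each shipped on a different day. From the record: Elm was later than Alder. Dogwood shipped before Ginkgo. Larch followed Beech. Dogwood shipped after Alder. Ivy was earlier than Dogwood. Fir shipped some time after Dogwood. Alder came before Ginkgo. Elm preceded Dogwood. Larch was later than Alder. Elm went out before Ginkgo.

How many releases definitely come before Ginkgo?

4

Directly stated before Ginkgo: Alder, Dogwood, and Elm.
Ivy reaches Ginkgo via Ivy → Dogwood → Ginkgo.
That's Alder, Dogwood, Elm, and Ivy — 4 in all.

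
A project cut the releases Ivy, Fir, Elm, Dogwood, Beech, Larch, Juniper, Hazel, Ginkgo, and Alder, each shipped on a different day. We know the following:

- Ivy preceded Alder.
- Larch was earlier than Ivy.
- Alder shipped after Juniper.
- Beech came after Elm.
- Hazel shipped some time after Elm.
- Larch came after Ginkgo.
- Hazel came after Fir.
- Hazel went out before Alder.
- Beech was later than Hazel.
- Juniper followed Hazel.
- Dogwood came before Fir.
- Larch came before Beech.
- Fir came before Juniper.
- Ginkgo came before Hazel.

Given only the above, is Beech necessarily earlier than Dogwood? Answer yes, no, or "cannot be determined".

Tracing the constraints gives Dogwood → Fir → Hazel → Beech, so Dogwood must come before Beech.
That means Beech cannot be before Dogwood.

no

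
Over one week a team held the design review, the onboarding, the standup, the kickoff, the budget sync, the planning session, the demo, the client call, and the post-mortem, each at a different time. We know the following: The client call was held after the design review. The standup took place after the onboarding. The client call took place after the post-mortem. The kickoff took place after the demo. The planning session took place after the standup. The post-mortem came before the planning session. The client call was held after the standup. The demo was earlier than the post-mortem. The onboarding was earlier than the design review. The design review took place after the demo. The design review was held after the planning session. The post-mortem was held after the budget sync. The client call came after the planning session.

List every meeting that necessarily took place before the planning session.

the budget sync, the demo, the onboarding, the post-mortem, the standup

Directly stated before the planning session: the post-mortem and the standup.
The budget sync reaches the planning session via the budget sync → the post-mortem → the planning session.
The demo reaches the planning session via the demo → the post-mortem → the planning session.
The onboarding reaches the planning session via the onboarding → the standup → the planning session.
No chain forces the kickoff (or any of the others) ahead of the planning session.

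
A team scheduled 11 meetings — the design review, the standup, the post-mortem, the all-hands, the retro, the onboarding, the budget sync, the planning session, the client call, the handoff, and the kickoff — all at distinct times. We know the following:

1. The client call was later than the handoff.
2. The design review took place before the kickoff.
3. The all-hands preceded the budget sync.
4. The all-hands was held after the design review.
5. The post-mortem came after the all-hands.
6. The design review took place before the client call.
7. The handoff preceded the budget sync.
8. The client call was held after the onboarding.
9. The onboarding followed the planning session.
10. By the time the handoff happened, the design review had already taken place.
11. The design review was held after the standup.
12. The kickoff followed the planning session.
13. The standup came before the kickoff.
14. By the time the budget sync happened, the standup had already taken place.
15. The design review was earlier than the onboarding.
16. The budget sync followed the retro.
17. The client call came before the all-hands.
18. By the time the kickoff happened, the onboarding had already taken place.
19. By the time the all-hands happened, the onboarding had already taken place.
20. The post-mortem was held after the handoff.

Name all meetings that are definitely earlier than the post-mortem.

Directly stated before the post-mortem: the all-hands and the handoff.
The client call reaches the post-mortem via the client call → the all-hands → the post-mortem.
The design review reaches the post-mortem via the design review → the handoff → the post-mortem.
The onboarding reaches the post-mortem via the onboarding → the all-hands → the post-mortem.
Likewise the planning session and the standup each reach the post-mortem by chaining the stated constraints.
No chain forces the retro (or any of the others) ahead of the post-mortem.

the all-hands, the client call, the design review, the handoff, the onboarding, the planning session, the standup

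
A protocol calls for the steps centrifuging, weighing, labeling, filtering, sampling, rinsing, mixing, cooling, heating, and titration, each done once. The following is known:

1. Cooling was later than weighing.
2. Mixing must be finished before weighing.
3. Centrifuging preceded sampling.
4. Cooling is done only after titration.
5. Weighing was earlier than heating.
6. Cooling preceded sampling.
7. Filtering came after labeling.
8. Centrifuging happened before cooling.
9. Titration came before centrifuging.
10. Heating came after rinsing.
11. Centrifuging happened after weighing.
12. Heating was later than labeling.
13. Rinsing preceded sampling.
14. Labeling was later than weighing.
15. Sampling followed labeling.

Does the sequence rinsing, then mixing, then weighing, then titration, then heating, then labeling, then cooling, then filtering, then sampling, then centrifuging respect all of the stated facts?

no

The constraints require labeling before heating, but in the proposed sequence heating appears ahead of labeling. That one violation is enough.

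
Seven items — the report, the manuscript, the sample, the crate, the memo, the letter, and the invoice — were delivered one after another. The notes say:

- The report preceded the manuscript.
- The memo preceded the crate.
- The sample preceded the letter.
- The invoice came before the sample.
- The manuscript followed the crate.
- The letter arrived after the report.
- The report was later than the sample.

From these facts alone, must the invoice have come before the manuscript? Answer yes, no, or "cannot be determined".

Chain the constraints: the invoice → the sample → the report → the manuscript. Each link is directly stated, so the invoice comes before the manuscript.

yes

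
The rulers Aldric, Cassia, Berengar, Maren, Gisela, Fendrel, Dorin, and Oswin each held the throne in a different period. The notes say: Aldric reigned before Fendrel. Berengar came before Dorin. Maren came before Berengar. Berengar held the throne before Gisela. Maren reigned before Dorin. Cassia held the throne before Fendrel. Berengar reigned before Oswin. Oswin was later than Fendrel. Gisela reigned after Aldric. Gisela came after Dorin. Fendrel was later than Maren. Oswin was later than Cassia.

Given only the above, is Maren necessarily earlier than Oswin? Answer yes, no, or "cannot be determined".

yes

Chain the constraints: Maren → Fendrel → Oswin. Each link is directly stated, so Maren comes before Oswin.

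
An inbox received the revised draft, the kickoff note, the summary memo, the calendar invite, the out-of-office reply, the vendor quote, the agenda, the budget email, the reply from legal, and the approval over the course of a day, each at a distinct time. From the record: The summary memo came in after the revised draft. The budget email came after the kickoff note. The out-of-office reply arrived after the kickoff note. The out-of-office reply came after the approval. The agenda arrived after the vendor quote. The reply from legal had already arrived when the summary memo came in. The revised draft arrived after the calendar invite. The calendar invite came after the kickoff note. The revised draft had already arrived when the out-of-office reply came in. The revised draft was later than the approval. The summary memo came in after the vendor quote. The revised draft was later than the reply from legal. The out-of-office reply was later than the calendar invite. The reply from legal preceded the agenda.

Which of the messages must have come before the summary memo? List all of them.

Directly stated before the summary memo: the reply from legal, the revised draft, and the vendor quote.
The approval reaches the summary memo via the approval → the revised draft → the summary memo.
The calendar invite reaches the summary memo via the calendar invite → the revised draft → the summary memo.
The kickoff note reaches the summary memo via the kickoff note → the calendar invite → the revised draft → the summary memo.
No chain forces the budget email (or any of the others) ahead of the summary memo.

the approval, the calendar invite, the kickoff note, the reply from legal, the revised draft, the vendor quote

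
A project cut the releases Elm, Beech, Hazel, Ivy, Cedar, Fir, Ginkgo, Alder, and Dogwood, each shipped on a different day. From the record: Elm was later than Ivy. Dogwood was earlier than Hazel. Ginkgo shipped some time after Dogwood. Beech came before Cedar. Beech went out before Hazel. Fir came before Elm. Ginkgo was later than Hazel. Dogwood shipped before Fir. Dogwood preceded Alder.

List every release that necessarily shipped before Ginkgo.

Beech, Dogwood, Hazel

Directly stated before Ginkgo: Dogwood and Hazel.
Beech reaches Ginkgo via Beech → Hazel → Ginkgo.
No chain forces Elm (or any of the others) ahead of Ginkgo.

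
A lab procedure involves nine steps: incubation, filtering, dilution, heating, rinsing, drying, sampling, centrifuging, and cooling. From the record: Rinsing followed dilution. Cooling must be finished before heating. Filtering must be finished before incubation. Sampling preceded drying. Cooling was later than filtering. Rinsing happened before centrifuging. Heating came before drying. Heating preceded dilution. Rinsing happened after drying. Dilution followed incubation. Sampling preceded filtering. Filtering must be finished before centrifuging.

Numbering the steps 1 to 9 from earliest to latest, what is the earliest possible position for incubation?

Filtering and sampling must both come before incubation — 2 forced predecessors.
Nothing else is forced ahead of incubation, so its earliest slot is position 2 + 1 = 3.

3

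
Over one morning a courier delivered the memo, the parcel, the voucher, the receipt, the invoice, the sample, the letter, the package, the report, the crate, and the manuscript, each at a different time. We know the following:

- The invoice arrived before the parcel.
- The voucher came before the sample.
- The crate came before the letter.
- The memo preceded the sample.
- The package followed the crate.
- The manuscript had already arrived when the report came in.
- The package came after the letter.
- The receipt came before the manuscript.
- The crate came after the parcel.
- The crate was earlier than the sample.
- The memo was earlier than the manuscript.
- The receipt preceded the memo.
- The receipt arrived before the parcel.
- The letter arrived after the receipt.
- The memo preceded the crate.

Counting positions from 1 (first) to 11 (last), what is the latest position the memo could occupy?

5

The memo must come before the crate, the letter, the manuscript, the package, the report, and the sample — 6 items forced after it.
Everything else can be placed before the memo in some valid order, so the memo can sit as late as position 11 − 6 = 5.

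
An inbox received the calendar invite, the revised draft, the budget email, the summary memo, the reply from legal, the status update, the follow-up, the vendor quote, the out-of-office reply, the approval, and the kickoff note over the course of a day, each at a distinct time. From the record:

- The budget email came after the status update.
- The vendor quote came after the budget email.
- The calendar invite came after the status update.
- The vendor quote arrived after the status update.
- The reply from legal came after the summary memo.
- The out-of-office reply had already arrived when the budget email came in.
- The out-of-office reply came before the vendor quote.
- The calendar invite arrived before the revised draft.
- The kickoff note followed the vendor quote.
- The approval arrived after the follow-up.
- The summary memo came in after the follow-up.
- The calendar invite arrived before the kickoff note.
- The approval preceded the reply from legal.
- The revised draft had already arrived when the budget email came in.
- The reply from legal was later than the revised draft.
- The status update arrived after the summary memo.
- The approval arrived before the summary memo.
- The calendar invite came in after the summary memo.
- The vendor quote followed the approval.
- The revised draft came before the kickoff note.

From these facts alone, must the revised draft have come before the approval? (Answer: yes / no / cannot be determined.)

no

Tracing the constraints gives the approval → the summary memo → the calendar invite → the revised draft, so the approval must come before the revised draft.
That means the revised draft cannot be before the approval.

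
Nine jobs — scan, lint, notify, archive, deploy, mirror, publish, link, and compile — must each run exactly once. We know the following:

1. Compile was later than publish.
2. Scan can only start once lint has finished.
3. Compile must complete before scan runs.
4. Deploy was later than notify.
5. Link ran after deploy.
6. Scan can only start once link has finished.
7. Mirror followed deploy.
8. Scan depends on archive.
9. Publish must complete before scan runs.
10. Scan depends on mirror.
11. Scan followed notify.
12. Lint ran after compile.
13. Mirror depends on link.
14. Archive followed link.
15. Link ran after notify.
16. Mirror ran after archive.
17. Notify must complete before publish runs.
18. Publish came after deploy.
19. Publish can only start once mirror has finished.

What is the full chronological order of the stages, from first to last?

The constraints fix every adjacent pair, so only one ordering works:
notify → deploy → link → archive → mirror → publish → compile → lint → scan.

notify, deploy, link, archive, mirror, publish, compile, lint, scan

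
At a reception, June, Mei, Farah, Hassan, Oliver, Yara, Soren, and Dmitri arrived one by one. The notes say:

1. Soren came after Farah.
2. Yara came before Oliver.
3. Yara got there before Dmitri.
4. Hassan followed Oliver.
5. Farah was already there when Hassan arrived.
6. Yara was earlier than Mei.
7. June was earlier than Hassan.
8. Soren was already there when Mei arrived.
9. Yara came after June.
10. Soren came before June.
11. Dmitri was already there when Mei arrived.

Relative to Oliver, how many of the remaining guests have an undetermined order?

2

Forced before Oliver: Farah, June, Soren, and Yara; forced after Oliver: Hassan.
That leaves Dmitri and Mei with no forced order relative to Oliver — 2.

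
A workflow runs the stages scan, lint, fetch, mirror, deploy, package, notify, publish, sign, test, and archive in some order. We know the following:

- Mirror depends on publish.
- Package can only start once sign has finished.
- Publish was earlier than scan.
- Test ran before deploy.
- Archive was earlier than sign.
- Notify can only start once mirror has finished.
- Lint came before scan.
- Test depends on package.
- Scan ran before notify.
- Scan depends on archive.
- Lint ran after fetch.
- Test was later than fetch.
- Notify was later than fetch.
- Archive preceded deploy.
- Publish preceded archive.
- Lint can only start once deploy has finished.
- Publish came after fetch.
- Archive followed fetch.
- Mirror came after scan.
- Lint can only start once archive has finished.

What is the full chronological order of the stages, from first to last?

fetch, publish, archive, sign, package, test, deploy, lint, scan, mirror, notify

The constraints fix every adjacent pair, so only one ordering works:
fetch → publish → archive → sign → package → test → deploy → lint → scan → mirror → notify.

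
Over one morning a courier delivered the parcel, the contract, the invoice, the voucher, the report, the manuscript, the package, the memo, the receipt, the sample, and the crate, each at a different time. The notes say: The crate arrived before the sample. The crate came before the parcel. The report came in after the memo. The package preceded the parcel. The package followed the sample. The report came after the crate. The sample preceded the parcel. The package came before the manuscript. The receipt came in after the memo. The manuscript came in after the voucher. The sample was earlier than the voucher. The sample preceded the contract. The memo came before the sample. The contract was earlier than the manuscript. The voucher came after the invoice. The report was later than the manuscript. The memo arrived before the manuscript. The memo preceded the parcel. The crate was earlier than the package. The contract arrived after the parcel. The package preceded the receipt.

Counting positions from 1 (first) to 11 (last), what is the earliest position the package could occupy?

4

The crate, the memo, and the sample must all come before the package — 3 forced predecessors.
Nothing else is forced ahead of the package, so its earliest slot is position 3 + 1 = 4.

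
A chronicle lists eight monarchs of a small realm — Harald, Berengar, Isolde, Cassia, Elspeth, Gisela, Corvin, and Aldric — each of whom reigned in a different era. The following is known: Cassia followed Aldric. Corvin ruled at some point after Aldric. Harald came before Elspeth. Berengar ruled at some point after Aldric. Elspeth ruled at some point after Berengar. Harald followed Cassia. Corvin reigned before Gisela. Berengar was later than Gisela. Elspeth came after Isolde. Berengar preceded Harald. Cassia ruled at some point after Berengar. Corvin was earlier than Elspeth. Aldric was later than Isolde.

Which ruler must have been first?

Isolde

Isolde has a chain of constraints placing them before every other ruler, so Isolde must be first.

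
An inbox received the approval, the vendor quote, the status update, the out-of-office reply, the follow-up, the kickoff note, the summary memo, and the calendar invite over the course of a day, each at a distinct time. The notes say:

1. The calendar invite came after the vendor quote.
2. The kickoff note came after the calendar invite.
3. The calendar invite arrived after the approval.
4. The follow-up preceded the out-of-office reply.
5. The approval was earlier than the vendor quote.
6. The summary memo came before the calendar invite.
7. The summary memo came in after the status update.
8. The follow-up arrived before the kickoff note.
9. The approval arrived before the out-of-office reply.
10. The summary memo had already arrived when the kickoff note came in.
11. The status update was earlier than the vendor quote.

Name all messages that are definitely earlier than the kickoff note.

Directly stated before the kickoff note: the calendar invite, the follow-up, and the summary memo.
The approval reaches the kickoff note via the approval → the calendar invite → the kickoff note.
The status update reaches the kickoff note via the status update → the summary memo → the kickoff note.
The vendor quote reaches the kickoff note via the vendor quote → the calendar invite → the kickoff note.

the approval, the calendar invite, the follow-up, the status update, the summary memo, the vendor quote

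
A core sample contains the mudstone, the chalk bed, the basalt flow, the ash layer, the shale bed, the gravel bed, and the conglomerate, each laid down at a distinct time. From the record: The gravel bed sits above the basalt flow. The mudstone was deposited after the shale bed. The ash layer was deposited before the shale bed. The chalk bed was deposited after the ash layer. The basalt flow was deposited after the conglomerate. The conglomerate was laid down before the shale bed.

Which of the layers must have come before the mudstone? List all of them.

Directly stated before the mudstone: the shale bed.
The ash layer reaches the mudstone via the ash layer → the shale bed → the mudstone.
The conglomerate reaches the mudstone via the conglomerate → the shale bed → the mudstone.
No chain forces the chalk bed (or any of the others) ahead of the mudstone.

the ash layer, the conglomerate, the shale bed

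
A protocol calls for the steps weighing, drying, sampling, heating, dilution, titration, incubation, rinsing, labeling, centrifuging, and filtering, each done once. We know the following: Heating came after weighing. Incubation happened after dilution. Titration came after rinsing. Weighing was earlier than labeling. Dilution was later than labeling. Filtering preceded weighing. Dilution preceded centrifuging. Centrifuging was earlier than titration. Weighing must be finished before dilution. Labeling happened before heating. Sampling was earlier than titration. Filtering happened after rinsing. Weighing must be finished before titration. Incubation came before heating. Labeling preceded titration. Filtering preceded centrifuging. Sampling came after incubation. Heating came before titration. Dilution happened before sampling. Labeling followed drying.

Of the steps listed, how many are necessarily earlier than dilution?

Directly stated before dilution: labeling and weighing.
Drying reaches dilution via drying → labeling → dilution.
Filtering reaches dilution via filtering → weighing → dilution.
Rinsing reaches dilution via rinsing → filtering → weighing → dilution.
That's drying, filtering, labeling, rinsing, and weighing — 5 in all.

5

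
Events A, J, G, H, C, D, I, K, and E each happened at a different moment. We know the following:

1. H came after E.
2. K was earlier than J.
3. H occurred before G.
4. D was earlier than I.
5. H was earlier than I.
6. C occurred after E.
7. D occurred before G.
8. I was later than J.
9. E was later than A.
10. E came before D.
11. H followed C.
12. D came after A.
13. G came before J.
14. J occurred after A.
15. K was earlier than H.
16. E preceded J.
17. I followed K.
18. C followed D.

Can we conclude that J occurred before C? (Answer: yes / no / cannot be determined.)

Tracing the constraints gives C → H → G → J, so C must come before J.
That means J cannot be before C.

no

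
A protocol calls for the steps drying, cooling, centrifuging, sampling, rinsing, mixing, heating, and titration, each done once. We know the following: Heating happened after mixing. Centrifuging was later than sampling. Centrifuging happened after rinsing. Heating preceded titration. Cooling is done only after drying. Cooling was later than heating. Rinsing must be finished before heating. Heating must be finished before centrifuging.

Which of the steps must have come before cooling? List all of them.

Directly stated before cooling: drying and heating.
Mixing reaches cooling via mixing → heating → cooling.
Rinsing reaches cooling via rinsing → heating → cooling.

drying, heating, mixing, rinsing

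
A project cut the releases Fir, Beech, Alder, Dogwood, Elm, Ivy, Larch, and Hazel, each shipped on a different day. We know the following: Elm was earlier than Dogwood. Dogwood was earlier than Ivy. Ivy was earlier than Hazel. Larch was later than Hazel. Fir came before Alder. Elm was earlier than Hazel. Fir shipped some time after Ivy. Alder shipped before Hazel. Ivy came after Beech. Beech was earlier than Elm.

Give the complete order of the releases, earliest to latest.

Beech, Elm, Dogwood, Ivy, Fir, Alder, Hazel, Larch

The constraints fix every adjacent pair, so only one ordering works:
Beech → Elm → Dogwood → Ivy → Fir → Alder → Hazel → Larch.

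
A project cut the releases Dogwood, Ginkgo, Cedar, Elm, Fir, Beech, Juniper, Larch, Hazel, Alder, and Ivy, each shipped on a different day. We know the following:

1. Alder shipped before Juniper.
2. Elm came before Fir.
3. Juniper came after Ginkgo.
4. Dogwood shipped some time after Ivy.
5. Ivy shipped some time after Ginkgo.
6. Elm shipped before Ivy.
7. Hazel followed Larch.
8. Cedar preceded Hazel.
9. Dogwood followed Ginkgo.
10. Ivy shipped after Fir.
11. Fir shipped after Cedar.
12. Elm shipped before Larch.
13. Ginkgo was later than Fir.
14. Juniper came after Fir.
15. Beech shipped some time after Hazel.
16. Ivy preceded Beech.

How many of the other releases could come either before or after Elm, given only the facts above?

Forced after Elm: Beech, Dogwood, Fir, Ginkgo, Hazel, Ivy, Juniper, and Larch.
That leaves Alder and Cedar with no forced order relative to Elm — 2.

2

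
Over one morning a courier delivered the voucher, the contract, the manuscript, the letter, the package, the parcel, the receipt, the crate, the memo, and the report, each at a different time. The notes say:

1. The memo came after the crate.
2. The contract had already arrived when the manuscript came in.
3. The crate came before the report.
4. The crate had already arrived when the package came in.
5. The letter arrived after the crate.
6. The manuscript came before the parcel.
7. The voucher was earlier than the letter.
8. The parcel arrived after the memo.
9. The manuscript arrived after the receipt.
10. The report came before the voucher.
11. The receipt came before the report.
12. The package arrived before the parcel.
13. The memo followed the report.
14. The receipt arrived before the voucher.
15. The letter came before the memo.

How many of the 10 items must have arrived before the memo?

5

Directly stated before the memo: the crate, the letter, and the report.
The receipt reaches the memo via the receipt → the report → the memo.
The voucher reaches the memo via the voucher → the letter → the memo.
No chain forces the package (or any of the others) ahead of the memo.
That's the crate, the letter, the receipt, the report, and the voucher — 5 in all.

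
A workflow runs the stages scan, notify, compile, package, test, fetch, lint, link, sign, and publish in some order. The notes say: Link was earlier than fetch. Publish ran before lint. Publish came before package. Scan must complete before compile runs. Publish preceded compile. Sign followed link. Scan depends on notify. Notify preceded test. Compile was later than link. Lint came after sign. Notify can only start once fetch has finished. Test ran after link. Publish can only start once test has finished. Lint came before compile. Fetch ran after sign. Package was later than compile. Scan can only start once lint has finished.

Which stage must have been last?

package

Every other stage has a chain of constraints placing it before package, so package is last.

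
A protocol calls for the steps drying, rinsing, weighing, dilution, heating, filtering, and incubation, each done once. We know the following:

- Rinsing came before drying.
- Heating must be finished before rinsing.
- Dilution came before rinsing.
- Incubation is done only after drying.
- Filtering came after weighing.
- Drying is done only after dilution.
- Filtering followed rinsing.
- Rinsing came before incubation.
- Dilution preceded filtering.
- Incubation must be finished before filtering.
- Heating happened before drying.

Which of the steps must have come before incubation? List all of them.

Directly stated before incubation: drying and rinsing.
Dilution reaches incubation via dilution → drying → incubation.
Heating reaches incubation via heating → drying → incubation.
No chain forces weighing (or any of the others) ahead of incubation.

dilution, drying, heating, rinsing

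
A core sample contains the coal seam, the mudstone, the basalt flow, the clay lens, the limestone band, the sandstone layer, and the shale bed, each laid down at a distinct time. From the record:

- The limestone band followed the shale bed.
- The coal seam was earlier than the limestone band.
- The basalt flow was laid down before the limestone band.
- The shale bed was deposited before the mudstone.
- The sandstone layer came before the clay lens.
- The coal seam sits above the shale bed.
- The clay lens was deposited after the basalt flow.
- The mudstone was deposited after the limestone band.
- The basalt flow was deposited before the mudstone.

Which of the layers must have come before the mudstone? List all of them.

the basalt flow, the coal seam, the limestone band, the shale bed

Directly stated before the mudstone: the basalt flow, the limestone band, and the shale bed.
The coal seam reaches the mudstone via the coal seam → the limestone band → the mudstone.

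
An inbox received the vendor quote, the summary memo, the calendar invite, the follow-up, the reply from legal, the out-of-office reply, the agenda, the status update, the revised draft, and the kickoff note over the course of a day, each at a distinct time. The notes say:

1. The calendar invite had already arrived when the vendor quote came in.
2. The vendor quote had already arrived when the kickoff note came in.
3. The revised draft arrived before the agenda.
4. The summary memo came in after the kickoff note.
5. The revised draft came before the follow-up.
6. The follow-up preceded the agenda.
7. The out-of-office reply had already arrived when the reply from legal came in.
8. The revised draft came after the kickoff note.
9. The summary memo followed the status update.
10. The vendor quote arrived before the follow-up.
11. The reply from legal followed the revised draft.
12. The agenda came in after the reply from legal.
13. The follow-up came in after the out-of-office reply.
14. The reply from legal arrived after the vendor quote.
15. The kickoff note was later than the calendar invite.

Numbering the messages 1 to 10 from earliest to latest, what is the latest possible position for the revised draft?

7

The revised draft must come before the agenda, the follow-up, and the reply from legal — 3 messages forced after it.
Everything else can be placed before the revised draft in some valid order, so the revised draft can sit as late as position 10 − 3 = 7.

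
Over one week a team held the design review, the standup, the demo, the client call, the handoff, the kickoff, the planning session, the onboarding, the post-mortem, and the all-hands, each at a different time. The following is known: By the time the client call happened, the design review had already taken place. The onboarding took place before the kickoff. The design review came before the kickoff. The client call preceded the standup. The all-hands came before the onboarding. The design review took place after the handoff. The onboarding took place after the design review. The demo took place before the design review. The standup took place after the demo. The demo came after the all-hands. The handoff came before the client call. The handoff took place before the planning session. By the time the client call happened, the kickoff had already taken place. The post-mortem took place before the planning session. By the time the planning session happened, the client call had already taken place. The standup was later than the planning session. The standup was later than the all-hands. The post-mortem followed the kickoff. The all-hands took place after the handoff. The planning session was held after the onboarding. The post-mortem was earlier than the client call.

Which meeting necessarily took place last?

Every other meeting has a chain of constraints placing it before the standup, so the standup is last.

the standup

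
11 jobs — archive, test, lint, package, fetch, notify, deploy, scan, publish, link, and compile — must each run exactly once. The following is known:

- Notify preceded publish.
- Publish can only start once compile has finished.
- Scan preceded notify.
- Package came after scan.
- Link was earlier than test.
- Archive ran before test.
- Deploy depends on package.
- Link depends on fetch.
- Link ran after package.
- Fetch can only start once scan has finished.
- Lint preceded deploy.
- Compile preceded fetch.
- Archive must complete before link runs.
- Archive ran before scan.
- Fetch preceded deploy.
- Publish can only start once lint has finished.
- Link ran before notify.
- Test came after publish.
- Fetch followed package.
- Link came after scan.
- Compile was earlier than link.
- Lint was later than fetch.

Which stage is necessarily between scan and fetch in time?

package

Tracing the constraints gives scan → package → fetch, so package sits after scan and before fetch.
No other stage is forced both after scan and before fetch.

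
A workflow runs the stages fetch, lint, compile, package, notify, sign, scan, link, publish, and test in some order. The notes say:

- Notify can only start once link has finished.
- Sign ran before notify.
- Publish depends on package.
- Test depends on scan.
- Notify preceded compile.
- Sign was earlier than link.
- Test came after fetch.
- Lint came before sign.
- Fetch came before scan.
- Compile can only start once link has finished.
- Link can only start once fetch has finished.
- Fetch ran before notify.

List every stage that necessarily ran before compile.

Directly stated before compile: link and notify.
Fetch reaches compile via fetch → notify → compile.
Lint reaches compile via lint → sign → notify → compile.
Sign reaches compile via sign → notify → compile.

fetch, link, lint, notify, sign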